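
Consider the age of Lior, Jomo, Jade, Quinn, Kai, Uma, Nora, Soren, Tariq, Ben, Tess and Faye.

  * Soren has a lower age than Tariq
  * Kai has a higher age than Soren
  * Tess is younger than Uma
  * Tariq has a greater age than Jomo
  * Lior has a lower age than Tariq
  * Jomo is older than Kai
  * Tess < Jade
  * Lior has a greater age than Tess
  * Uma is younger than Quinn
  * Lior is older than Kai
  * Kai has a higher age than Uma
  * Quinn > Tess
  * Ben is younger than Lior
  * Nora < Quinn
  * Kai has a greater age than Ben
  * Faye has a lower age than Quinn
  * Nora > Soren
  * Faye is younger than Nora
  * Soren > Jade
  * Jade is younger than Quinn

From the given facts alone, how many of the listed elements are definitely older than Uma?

The elements the relations force above Uma are Kai, Lior, Jomo, Quinn, Tariq — no chain reaches any other.
That is 5.

5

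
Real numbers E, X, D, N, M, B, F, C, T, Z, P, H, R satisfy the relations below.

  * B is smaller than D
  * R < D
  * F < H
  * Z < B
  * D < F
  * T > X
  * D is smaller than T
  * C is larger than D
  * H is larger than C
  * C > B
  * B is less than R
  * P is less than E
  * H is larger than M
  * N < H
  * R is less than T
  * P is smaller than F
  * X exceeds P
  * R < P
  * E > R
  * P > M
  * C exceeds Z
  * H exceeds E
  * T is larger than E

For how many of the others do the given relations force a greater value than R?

From R the given relations immediately reach P, E, D, T.
From those, X, C, F, H — 8 in total.
Nothing else is reachable above R; 8 in all.

8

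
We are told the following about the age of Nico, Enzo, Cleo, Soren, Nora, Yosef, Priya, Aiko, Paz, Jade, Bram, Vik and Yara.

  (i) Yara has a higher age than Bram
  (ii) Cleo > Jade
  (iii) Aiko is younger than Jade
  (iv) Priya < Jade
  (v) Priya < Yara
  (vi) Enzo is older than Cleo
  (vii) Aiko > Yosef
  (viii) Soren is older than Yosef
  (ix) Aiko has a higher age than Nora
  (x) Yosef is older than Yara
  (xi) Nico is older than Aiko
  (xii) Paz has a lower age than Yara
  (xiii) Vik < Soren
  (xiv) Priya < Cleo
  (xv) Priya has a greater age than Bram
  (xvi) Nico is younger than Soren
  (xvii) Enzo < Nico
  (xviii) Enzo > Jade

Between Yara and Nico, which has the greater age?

Yara < Yosef and Yosef < Aiko give Yara < Aiko.
With Aiko < Jade: Yara < Yosef < Aiko < Jade.
With Jade < Cleo: Yara < Yosef < Aiko < Jade < Cleo.
Then Cleo < Enzo extends the chain to Enzo.
Then Enzo < Nico extends the chain to Nico.
So Yara < Nico; Nico is the older of the two.

Nico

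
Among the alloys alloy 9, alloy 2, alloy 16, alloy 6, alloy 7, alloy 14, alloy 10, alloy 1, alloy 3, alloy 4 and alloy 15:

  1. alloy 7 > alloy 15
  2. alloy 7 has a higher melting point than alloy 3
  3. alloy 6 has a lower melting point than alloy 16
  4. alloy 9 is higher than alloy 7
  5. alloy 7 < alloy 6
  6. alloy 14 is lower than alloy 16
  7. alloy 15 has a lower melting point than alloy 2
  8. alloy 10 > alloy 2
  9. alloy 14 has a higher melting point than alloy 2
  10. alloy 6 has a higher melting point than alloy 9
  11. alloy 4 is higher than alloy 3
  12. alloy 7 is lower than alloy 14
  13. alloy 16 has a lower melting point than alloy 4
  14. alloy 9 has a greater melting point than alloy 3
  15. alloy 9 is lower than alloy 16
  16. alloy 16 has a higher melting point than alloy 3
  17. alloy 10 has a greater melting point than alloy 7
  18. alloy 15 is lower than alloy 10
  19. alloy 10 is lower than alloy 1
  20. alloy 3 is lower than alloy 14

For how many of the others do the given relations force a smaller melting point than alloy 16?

The elements the relations force below alloy 16 are alloy 15, alloy 3, alloy 7, alloy 2, alloy 14, alloy 9, alloy 6 — no chain reaches any other.
That is 7.

7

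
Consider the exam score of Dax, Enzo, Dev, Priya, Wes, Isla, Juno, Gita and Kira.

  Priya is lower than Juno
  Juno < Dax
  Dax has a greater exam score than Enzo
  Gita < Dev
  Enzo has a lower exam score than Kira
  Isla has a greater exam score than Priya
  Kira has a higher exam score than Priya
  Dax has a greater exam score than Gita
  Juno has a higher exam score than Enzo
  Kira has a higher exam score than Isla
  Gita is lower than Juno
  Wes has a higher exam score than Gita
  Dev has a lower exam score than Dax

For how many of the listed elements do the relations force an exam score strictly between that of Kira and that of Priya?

The relations place Priya below Kira. An element lies strictly between them when it is forced above Priya and also forced below Kira.
Above Priya: {Isla, Juno, Dax}. Below Kira: {Enzo, Isla}.
Intersection: {Isla} — 1.

1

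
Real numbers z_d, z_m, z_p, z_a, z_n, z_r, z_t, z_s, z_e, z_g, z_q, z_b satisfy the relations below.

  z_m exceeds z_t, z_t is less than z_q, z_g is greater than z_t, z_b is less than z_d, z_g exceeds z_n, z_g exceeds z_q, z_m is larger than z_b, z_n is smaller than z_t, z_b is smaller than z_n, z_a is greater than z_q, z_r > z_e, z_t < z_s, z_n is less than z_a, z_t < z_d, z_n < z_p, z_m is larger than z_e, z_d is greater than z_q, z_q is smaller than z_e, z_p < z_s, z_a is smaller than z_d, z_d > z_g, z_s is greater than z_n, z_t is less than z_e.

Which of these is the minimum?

z_b

Chaining upward from z_b: directly above it, z_n, z_m, z_d; then z_t, z_p, z_a, z_g, z_s; then z_q, z_e; then z_r.
That covers every other element, and nothing is given below z_b, so z_b is the minimum.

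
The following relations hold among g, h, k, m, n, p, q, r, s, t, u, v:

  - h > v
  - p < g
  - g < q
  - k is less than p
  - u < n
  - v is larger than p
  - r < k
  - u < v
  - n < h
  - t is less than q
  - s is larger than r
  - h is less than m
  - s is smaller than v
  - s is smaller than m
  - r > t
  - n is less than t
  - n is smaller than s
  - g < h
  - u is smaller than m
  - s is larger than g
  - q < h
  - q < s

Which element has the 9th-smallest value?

Piecing the relations together gives one ordering: u < n < t < r < k < p < g < q < s < v < h < m.
Counting 9 from the smallest end gives s.

s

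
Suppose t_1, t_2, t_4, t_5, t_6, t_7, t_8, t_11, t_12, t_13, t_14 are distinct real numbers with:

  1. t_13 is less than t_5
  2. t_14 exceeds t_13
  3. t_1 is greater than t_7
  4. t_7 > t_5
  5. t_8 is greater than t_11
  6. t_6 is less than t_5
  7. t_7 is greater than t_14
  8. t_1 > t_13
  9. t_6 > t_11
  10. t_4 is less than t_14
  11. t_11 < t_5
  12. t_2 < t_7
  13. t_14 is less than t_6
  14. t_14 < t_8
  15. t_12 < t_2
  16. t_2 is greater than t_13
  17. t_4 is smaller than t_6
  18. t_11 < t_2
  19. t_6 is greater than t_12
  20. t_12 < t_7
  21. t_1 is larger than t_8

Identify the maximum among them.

t_13 is not greatest since t_13 < t_14; t_12 is not greatest since t_12 < t_6; t_11 is not greatest since t_11 < t_8; t_4 is not greatest since t_4 < t_6; t_2 is not greatest since t_2 < t_7; t_14 is not greatest since t_14 < t_6; t_6 is not greatest since t_6 < t_5; t_5 is not greatest since t_5 < t_7; t_8 is not greatest since t_8 < t_1; t_7 is not greatest since t_7 < t_1.
Only t_1 has nothing above it, so t_1 is the maximum.

t_1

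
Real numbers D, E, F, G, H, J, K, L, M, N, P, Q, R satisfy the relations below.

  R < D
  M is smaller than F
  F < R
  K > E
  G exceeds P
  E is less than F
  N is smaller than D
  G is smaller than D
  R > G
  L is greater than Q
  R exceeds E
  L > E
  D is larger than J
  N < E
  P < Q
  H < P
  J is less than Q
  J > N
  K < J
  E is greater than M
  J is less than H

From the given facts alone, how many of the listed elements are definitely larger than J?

Directly above J: H, Q, D.
One step further: P, L (5 so far).
One step further: G (6 so far).
One step further: R (7 so far).
No other element is forced above J by the given relations, so the count is 7.

7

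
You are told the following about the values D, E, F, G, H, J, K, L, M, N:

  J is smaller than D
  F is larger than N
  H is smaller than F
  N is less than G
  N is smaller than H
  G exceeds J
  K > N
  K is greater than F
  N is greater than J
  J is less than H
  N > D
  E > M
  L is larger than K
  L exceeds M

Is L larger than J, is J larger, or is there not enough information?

J < D and D < N give J < N.
Then N < H extends the chain to H.
Then H < F extends the chain to F.
With F < K: J < D < N < H < F < K.
With K < L: J < D < N < H < F < K < L.
So L is larger.

L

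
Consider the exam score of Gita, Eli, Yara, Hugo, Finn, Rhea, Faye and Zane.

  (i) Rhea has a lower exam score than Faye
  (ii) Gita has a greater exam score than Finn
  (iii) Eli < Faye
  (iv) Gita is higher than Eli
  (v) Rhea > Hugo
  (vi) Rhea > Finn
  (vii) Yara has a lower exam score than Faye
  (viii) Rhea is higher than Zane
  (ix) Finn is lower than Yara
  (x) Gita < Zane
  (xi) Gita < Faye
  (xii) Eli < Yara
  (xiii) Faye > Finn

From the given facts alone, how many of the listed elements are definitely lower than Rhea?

5

Directly below Rhea: Hugo, Finn, Zane.
One step further: Gita (4 so far).
One step further: Eli (5 so far).
Nothing else is reachable below Rhea; 5 in all.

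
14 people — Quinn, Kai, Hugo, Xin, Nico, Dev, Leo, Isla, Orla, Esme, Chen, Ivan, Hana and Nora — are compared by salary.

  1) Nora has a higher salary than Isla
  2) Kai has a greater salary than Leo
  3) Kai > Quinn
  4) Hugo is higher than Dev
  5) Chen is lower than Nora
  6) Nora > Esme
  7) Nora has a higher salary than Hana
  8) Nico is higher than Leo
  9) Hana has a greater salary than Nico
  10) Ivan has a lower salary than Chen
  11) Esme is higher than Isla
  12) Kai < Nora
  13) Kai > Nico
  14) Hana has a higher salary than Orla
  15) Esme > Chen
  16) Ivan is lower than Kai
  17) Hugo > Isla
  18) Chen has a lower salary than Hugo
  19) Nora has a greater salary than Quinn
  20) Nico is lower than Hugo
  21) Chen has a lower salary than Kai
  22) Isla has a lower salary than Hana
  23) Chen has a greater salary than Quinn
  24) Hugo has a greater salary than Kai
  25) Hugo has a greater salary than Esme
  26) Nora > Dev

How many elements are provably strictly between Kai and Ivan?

The relations place Ivan below Kai. An element lies strictly between them when it is forced above Ivan and also forced below Kai.
Above Ivan: {Chen, Esme, Nora, Hugo}. Below Kai: {Leo, Quinn, Nico, Chen}.
Intersection: {Chen} — 1.

1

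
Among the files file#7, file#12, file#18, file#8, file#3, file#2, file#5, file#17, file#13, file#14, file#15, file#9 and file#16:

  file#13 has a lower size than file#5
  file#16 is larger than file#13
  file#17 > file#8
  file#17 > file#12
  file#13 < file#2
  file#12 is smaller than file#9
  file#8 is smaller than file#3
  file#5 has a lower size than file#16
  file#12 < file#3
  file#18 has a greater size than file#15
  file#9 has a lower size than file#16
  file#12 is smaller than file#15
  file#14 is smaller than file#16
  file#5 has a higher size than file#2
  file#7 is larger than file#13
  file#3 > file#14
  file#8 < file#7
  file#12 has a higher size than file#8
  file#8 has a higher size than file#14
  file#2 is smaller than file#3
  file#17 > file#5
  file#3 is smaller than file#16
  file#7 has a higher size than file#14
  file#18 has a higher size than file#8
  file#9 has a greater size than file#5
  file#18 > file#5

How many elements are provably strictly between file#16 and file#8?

Chaining upward from file#8 reaches: file#12, file#15, file#3, file#18, file#9, file#7, file#17.
Chaining downward from file#16 reaches: file#14, file#13, file#2, file#12, file#5, file#3, file#9.
Strictly between file#8 and file#16 are those in both lists: file#12, file#3, file#9 — 3 elements.

3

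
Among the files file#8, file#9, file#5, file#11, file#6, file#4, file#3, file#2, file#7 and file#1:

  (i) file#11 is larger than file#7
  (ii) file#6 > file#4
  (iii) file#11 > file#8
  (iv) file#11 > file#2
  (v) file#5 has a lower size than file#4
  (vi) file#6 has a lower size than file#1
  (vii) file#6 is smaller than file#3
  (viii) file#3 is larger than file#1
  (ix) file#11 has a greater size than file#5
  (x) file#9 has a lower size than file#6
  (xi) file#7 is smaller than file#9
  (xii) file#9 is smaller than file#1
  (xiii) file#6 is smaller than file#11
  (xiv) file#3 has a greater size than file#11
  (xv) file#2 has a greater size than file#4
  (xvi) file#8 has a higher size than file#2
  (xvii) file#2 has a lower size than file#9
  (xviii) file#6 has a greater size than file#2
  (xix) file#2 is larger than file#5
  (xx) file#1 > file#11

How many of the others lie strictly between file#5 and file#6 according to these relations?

The relations place file#5 below file#6. An element lies strictly between them when it is forced above file#5 and also forced below file#6.
Above file#5: {file#4, file#2, file#8, file#9, file#11, file#1, file#3}. Below file#6: {file#7, file#4, file#2, file#9}.
Intersection: {file#4, file#2, file#9} — 3.

3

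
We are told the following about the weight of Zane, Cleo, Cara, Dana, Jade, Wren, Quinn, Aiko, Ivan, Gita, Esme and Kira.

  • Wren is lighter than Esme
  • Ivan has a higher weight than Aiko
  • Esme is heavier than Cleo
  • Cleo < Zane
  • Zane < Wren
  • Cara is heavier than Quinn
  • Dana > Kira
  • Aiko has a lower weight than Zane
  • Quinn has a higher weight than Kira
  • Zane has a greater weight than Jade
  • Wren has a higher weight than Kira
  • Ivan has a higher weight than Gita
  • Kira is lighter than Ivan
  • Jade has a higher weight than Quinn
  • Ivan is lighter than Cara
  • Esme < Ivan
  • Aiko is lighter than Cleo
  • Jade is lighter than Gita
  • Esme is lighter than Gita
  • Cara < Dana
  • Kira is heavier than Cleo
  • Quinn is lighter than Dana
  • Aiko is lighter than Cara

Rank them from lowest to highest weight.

The consecutive links are each given: Aiko < Cleo; Cleo < Kira; Kira < Quinn; Quinn < Jade; Jade < Zane; Zane < Wren; Wren < Esme; Esme < Gita; Gita < Ivan; Ivan < Cara; Cara < Dana.

Aiko < Cleo < Kira < Quinn < Jade < Zane < Wren < Esme < Gita < Ivan < Cara < Dana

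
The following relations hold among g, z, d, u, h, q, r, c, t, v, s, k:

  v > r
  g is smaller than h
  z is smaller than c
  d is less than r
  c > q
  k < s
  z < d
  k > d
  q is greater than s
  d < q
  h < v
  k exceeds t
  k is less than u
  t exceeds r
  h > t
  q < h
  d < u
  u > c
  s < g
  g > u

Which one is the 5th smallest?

k

Chaining the given pairs: z < d < r < t < k < s < q < c < u < g < h < v.
The 5th smallest is k.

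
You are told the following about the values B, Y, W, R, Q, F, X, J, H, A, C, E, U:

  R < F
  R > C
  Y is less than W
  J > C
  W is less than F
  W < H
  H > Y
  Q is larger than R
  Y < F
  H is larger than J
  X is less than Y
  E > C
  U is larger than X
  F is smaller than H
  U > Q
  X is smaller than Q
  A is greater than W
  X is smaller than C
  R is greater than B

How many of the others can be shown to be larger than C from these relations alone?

Directly above C: E, R, J.
One step further: Q, F, H (6 so far).
One step further: U (7 so far).
No other element is forced above C by the given relations, so the count is 7.

7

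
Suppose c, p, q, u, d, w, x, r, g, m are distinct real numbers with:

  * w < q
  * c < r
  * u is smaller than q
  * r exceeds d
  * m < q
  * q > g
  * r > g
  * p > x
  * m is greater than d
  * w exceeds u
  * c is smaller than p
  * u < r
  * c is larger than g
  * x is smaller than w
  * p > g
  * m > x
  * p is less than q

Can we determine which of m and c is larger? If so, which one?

Following every chain through m: above m we get q; below m we get d, x.
c is not reached, and no chain runs the other way from c to m.
So the given relations leave the order of m and c undetermined.

undetermined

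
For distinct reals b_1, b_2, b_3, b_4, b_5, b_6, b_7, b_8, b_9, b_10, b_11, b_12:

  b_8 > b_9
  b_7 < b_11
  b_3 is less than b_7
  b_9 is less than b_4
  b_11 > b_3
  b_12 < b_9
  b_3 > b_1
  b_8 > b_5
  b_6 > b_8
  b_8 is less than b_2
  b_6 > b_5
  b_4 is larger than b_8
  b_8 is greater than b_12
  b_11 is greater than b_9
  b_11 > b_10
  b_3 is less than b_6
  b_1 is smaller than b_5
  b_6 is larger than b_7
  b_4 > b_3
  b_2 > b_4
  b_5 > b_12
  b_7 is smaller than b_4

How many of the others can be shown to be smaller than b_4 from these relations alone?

From b_4 the given relations immediately reach b_3, b_7, b_9, b_8.
From those, b_1, b_12, b_5 — 7 in total.
Nothing else is reachable below b_4; 7 in all.

7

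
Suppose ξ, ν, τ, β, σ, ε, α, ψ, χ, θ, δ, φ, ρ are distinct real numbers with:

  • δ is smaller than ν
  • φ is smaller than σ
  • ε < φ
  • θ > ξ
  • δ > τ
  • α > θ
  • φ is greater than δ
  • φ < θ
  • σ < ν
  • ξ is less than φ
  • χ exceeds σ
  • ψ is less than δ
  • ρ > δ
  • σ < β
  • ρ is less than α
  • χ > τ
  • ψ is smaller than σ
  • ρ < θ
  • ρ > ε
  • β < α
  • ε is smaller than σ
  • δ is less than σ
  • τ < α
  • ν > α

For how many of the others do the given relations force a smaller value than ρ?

4

Directly below ρ: δ, ε.
One step further: τ, ψ (4 so far).
No other element is forced below ρ by the given relations, so the count is 4.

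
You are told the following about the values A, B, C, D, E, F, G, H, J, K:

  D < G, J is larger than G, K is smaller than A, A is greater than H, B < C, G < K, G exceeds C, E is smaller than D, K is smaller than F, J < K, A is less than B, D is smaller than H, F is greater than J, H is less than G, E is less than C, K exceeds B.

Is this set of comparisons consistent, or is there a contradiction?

inconsistent

Chaining the given relations yields A < B < C < G < J < K, so A < K. But one relation states K < A. These cannot both hold.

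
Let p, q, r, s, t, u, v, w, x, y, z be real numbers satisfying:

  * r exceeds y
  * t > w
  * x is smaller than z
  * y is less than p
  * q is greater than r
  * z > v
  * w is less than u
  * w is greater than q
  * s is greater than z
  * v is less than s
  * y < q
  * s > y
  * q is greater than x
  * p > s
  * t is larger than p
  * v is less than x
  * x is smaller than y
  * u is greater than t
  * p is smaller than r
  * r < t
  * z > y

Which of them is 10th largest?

Piecing the relations together gives one ordering: v < x < y < z < s < p < r < q < w < t < u.
The 10th largest is x.

x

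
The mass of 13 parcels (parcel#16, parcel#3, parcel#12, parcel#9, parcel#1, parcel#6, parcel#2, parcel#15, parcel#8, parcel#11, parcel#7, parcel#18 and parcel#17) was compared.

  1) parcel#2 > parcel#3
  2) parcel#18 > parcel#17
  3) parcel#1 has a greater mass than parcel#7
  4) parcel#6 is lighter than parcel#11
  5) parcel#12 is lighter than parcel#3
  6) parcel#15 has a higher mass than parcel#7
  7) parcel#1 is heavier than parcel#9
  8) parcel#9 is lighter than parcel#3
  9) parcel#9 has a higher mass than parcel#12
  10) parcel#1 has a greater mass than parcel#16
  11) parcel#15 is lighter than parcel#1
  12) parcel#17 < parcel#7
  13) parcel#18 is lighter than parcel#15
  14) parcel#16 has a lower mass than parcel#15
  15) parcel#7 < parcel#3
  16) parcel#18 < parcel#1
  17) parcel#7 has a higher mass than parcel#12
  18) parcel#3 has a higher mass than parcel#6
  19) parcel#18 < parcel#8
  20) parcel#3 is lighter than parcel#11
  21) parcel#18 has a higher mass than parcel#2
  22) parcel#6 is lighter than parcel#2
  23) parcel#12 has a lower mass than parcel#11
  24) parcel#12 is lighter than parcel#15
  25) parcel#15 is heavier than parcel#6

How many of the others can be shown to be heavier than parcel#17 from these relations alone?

8

Directly above parcel#17: parcel#7, parcel#18.
One step further: parcel#3, parcel#15, parcel#8, parcel#1 (6 so far).
One step further: parcel#2, parcel#11 (8 so far).
No other element is forced above parcel#17 by the given relations, so the count is 8.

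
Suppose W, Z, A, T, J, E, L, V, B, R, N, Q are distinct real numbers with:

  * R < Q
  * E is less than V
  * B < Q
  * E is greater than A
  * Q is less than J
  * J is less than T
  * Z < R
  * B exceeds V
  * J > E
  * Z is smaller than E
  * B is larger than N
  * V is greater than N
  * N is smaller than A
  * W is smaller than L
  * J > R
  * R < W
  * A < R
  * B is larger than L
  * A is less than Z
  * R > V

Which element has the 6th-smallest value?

Chaining the given pairs: N < A < Z < E < V < R < W < L < B < Q < J < T.
Counting 6 from the smallest end gives R.

R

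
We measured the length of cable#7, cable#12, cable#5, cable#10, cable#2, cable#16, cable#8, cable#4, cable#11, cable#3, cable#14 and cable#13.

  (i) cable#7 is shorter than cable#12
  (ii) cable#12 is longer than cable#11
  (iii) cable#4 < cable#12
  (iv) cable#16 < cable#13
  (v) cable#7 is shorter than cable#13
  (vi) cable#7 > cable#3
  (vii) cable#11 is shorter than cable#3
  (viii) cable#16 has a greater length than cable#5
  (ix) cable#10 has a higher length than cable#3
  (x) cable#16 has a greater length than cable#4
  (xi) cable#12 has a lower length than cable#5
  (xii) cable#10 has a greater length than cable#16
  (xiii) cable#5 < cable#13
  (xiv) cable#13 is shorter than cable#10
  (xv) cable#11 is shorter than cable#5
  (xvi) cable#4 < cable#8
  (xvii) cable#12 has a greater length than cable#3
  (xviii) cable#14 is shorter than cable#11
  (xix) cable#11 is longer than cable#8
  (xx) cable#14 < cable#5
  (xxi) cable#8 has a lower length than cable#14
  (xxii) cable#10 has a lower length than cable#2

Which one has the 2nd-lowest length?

cable#8

The consecutive relations fix a unique order: cable#4 < cable#8 < cable#14 < cable#11 < cable#3 < cable#7 < cable#12 < cable#5 < cable#16 < cable#13 < cable#10 < cable#2.
Counting 2 from the smallest end gives cable#8.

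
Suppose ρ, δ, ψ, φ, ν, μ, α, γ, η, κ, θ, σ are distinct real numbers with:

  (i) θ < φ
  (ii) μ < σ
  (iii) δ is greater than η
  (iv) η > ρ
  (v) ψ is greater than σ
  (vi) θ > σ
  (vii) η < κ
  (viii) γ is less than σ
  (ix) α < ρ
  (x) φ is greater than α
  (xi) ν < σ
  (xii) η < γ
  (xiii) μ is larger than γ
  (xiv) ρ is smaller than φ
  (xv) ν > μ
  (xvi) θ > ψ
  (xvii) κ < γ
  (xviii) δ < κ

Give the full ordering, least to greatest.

Nothing is placed below α, so it is least; from there α < ρ; ρ < η; η < δ; δ < κ; κ < γ; γ < μ; μ < ν; ν < σ; σ < ψ; ψ < θ; θ < φ, each given directly.

α < ρ < η < δ < κ < γ < μ < ν < σ < ψ < θ < φ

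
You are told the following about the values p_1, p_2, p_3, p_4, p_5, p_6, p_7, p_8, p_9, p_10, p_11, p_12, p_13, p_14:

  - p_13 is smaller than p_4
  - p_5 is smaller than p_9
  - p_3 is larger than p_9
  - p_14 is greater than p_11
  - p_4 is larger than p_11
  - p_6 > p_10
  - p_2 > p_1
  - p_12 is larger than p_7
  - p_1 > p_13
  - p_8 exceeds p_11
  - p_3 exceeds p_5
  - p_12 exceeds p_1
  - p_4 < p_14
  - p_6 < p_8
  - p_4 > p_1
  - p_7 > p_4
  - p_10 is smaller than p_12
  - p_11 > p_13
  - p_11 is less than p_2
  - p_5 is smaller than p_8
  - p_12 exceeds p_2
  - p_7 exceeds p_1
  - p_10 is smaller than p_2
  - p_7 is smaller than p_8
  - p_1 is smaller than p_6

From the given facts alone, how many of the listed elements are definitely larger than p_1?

From p_1 the given relations immediately reach p_2, p_4, p_7, p_6, p_12.
From those, p_14, p_8 — 7 in total.
Nothing else is reachable above p_1; 7 in all.

7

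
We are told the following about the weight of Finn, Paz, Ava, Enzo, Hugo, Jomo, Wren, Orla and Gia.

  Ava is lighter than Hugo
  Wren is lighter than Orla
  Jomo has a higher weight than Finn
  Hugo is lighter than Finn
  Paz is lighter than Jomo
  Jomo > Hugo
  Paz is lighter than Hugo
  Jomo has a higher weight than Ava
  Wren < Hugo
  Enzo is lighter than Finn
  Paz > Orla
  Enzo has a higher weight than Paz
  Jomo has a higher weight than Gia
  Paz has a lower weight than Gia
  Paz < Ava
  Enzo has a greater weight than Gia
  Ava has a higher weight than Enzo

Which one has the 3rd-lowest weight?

Paz

Piecing the relations together gives one ordering: Wren < Orla < Paz < Gia < Enzo < Ava < Hugo < Finn < Jomo.
The 3rd smallest is Paz.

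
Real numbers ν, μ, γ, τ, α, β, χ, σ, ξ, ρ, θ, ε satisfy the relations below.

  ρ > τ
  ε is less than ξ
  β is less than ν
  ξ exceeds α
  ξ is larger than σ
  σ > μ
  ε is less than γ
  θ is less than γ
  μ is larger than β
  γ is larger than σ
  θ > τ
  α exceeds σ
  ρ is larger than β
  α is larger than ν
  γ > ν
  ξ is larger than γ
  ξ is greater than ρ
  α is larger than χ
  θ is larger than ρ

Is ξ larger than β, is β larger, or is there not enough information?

ξ

β < μ and μ < σ give β < σ.
Then σ < α extends the chain to α.
With α < ξ: β < μ < σ < α < ξ.
So ξ is larger.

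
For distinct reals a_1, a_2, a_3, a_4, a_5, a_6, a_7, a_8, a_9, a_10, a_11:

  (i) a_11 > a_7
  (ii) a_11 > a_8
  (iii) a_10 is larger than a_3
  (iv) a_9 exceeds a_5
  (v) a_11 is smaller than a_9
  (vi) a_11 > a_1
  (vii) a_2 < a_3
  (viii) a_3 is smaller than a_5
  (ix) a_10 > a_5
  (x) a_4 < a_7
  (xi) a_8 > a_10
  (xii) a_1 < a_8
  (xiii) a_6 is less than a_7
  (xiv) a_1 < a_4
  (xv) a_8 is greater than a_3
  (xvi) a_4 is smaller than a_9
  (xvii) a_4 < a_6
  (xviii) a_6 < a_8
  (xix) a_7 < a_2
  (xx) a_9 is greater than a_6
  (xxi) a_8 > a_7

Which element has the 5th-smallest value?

Piecing the relations together gives one ordering: a_1 < a_4 < a_6 < a_7 < a_2 < a_3 < a_5 < a_10 < a_8 < a_11 < a_9.
Counting 5 from the smallest end gives a_2.

a_2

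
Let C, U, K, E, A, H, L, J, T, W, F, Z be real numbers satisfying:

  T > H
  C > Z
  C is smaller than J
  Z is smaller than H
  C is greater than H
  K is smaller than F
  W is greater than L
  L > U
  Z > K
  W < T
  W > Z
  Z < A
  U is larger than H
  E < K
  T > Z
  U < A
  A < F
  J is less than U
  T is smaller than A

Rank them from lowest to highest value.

E < K < Z < H < C < J < U < L < W < T < A < F

The consecutive links are each given: E < K; K < Z; Z < H; H < C; C < J; J < U; U < L; L < W; W < T; T < A; A < F.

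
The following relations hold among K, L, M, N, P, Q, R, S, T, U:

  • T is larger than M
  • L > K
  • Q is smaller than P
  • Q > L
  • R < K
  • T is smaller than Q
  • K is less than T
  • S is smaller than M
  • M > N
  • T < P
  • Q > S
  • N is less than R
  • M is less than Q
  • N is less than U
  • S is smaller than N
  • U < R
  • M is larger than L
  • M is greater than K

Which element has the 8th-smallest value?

Piecing the relations together gives one ordering: S < N < U < R < K < L < M < T < Q < P.
The 8th smallest is T.

T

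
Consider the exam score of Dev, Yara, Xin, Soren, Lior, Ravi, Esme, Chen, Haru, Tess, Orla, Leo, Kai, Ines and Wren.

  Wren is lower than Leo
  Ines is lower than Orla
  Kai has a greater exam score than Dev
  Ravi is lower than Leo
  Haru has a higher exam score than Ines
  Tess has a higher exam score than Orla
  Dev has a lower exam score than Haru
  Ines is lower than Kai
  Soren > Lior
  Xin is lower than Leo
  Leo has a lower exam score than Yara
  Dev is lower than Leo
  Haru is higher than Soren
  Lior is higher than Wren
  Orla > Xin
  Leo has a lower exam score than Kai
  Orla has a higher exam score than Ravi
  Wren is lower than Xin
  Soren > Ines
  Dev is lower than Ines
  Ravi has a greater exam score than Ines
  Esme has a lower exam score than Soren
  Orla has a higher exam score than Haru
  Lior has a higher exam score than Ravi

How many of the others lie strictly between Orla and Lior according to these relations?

Chaining upward from Lior reaches: Soren, Haru, Tess.
Chaining downward from Orla reaches: Wren, Dev, Esme, Ines, Ravi, Soren, Xin, Haru.
Strictly between Lior and Orla are those in both lists: Soren, Haru — 2 elements.

2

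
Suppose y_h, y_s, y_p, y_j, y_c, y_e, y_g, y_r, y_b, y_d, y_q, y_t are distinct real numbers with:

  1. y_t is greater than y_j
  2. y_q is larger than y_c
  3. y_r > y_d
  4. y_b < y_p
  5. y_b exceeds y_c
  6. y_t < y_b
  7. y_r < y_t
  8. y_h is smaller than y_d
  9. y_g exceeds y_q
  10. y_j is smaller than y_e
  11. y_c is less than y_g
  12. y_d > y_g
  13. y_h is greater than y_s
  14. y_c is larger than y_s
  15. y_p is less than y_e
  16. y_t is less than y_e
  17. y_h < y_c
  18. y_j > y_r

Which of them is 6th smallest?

y_d

The consecutive relations fix a unique order: y_s < y_h < y_c < y_q < y_g < y_d < y_r < y_j < y_t < y_b < y_p < y_e.
The 6th smallest is y_d.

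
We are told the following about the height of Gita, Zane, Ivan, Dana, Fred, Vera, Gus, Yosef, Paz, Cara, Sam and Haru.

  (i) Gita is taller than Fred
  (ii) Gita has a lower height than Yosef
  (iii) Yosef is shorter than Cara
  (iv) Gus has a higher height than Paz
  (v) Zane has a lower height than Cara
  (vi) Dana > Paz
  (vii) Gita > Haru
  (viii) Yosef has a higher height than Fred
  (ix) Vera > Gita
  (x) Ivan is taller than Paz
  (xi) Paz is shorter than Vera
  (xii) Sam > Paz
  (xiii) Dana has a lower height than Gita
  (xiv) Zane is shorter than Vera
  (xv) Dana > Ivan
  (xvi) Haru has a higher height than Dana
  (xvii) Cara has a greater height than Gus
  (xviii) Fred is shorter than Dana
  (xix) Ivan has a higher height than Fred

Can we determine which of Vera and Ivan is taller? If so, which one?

Link the given pairs in sequence: Ivan < Dana; Dana < Haru; Haru < Gita; Gita < Vera.
Together: Ivan < Dana < Haru < Gita < Vera.
So Vera is taller.

Vera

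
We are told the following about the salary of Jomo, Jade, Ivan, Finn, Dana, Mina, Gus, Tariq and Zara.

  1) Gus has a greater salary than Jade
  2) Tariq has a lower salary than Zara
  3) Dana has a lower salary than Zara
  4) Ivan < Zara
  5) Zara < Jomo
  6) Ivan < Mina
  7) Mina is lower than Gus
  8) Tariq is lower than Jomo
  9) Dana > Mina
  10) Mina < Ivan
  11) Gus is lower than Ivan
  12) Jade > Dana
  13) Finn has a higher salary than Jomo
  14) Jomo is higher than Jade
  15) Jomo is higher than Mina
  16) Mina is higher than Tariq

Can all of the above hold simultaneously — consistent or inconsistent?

inconsistent

We have Ivan < Mina stated directly, yet also Mina < Dana < Jade < Gus < Ivan by chaining the others — so Mina < Ivan. Contradiction.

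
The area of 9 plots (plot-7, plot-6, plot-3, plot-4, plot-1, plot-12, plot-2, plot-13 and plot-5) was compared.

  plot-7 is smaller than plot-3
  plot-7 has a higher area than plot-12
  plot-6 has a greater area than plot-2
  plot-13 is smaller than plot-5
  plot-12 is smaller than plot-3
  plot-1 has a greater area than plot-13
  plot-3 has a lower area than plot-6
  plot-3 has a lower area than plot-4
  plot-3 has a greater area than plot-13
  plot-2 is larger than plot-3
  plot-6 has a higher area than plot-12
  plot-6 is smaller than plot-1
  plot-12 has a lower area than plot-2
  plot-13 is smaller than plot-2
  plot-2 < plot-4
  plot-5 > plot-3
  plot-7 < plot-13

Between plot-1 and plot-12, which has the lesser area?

plot-12 < plot-7 and plot-7 < plot-13 give plot-12 < plot-13.
Then plot-13 < plot-3 extends the chain to plot-3.
Then plot-3 < plot-2 extends the chain to plot-2.
With plot-2 < plot-6: plot-12 < plot-7 < plot-13 < plot-3 < plot-2 < plot-6.
Then plot-6 < plot-1 extends the chain to plot-1.
So plot-12 < plot-1; plot-12 is the smaller of the two.

plot-12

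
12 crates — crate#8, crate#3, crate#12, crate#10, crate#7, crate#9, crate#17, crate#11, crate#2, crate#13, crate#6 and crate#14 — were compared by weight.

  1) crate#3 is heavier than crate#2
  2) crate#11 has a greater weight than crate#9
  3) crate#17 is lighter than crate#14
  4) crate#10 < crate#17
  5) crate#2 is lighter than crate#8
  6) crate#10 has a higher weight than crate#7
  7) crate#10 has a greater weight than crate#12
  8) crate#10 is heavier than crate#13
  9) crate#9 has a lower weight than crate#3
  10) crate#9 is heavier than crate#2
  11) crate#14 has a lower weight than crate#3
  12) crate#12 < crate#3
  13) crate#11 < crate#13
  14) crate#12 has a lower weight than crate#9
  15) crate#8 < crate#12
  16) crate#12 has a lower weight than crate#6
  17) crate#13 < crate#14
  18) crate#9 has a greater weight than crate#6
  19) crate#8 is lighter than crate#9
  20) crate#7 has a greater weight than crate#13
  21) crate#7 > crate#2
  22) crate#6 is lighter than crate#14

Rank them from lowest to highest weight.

crate#2 < crate#8 < crate#12 < crate#6 < crate#9 < crate#11 < crate#13 < crate#7 < crate#10 < crate#17 < crate#14 < crate#3

The consecutive links are each given: crate#2 < crate#8; crate#8 < crate#12; crate#12 < crate#6; crate#6 < crate#9; crate#9 < crate#11; crate#11 < crate#13; crate#13 < crate#7; crate#7 < crate#10; crate#10 < crate#17; crate#17 < crate#14; crate#14 < crate#3.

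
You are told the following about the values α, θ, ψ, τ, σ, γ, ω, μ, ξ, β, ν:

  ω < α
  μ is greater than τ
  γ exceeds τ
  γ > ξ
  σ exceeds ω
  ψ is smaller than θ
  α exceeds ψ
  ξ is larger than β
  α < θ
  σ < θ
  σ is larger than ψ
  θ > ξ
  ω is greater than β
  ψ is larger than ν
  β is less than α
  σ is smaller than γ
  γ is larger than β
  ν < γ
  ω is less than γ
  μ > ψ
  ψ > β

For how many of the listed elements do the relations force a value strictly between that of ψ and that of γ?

Chaining upward from ψ reaches: μ, α, σ, θ.
Chaining downward from γ reaches: ν, β, ω, τ, ξ, σ.
Strictly between ψ and γ are those in both lists: σ — 1 element.

1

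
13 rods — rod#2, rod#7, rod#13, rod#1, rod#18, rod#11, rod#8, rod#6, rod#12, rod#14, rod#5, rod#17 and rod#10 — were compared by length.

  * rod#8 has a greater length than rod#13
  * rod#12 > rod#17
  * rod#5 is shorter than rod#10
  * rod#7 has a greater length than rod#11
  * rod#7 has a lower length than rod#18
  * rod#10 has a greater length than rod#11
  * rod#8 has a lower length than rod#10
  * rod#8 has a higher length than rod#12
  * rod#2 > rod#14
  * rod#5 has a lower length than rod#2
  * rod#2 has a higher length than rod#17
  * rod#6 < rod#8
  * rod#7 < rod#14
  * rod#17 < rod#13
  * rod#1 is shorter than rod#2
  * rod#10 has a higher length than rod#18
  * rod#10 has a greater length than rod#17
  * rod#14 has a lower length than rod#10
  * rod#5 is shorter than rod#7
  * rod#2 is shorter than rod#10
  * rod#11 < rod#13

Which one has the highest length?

Chaining downward from rod#10: directly below it, rod#17, rod#5, rod#11, rod#14, rod#8, rod#18, rod#2; then rod#7, rod#13, rod#12, rod#6, rod#1.
That covers every other element, and nothing is given above rod#10, so rod#10 is the highest length.

rod#10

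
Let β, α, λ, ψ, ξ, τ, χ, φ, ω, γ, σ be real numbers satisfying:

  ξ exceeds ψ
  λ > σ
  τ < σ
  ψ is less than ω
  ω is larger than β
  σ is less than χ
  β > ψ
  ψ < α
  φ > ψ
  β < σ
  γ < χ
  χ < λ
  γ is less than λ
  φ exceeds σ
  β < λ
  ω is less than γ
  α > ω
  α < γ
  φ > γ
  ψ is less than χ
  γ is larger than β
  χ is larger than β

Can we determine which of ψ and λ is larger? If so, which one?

λ

The relevant relations are ψ < β; β < ω; ω < α; α < γ; γ < χ; χ < λ.
Chaining these gives ψ < β < ω < α < γ < χ < λ.
So λ is larger.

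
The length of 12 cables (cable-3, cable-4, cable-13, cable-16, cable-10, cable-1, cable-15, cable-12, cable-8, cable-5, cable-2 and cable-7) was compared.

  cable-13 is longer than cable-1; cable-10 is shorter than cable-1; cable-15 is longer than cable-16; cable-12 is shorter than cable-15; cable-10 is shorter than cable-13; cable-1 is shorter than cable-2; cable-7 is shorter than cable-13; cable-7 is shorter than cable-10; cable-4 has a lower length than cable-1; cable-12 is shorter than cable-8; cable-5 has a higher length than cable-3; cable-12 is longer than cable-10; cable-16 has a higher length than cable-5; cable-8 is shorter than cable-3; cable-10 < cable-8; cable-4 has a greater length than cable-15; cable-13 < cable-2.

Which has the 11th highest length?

cable-10

Chaining the given pairs: cable-7 < cable-10 < cable-12 < cable-8 < cable-3 < cable-5 < cable-16 < cable-15 < cable-4 < cable-1 < cable-13 < cable-2.
Counting 11 from the largest end gives cable-10.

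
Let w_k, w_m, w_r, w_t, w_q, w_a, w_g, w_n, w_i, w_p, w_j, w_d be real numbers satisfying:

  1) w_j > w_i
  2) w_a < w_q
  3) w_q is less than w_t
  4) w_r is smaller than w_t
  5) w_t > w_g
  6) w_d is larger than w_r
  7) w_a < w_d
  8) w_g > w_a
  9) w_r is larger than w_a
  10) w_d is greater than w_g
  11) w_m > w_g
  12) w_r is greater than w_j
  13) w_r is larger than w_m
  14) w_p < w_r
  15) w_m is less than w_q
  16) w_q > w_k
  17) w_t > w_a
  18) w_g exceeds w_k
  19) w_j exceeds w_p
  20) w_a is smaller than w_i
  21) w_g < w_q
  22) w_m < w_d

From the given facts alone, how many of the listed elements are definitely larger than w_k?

Directly above w_k: w_g, w_q.
One step further: w_m, w_t, w_d (5 so far).
One step further: w_r (6 so far).
No other element is forced above w_k by the given relations, so the count is 6.

6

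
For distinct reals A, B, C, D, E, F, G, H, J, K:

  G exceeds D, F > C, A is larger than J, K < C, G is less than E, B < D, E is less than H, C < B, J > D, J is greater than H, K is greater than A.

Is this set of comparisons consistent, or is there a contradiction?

inconsistent

We have C < B stated directly, yet also B < D < G < E < H < J < A < K < C by chaining the others — so B < C. Contradiction.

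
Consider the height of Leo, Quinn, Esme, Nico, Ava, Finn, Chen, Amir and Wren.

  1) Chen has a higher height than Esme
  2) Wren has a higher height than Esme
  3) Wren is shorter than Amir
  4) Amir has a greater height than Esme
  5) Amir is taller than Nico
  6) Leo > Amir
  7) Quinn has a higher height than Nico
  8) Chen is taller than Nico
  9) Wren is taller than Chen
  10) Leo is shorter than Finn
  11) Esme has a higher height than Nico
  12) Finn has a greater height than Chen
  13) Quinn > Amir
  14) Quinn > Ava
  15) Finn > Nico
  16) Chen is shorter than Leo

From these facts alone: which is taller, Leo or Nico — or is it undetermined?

Nico < Esme < Chen < Wren < Amir < Leo, by transitivity through Esme, Chen, Wren, Amir.
So Leo is taller.

Leo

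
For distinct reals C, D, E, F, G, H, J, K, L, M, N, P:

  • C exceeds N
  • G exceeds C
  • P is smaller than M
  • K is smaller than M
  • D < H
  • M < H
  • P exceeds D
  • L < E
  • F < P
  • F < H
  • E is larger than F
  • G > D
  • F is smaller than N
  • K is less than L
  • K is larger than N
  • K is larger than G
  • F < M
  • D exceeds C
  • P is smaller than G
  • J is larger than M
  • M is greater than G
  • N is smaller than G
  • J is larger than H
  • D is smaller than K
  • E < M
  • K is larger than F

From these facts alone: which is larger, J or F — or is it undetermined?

J

F < N < C < D < P < G < K < L < E < M < H < J, by transitivity through N, C, D, P, G, K, L, E, M, H.
So J is larger.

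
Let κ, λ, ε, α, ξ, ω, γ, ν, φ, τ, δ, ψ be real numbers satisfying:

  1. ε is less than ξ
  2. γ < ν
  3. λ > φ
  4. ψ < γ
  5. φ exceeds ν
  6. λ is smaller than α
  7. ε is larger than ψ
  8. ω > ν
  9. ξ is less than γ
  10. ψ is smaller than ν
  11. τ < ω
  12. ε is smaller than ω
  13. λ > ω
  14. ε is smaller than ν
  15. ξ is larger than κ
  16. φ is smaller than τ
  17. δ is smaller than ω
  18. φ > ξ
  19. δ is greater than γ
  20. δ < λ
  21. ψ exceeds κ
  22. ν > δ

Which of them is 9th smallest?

The consecutive relations fix a unique order: κ < ψ < ε < ξ < γ < δ < ν < φ < τ < ω < λ < α.
Counting 9 from the smallest end gives τ.

τ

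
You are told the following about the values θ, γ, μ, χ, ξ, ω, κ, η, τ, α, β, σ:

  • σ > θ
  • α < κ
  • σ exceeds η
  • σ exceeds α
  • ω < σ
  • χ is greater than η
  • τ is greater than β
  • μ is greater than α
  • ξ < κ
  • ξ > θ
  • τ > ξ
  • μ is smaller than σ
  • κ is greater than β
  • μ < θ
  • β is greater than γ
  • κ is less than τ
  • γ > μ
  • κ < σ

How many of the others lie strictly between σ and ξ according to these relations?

1

The relations place ξ below σ. An element lies strictly between them when it is forced above ξ and also forced below σ.
Above ξ: {κ, τ}. Below σ: {α, μ, θ, γ, β, κ, η, ω}.
Intersection: {κ} — 1.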